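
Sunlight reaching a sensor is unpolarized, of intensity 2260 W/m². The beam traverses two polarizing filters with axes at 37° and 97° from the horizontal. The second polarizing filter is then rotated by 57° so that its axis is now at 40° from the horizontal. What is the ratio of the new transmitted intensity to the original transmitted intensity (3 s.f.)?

Before rotation:
Unpolarized light through the first polarizer → I₁ = ½ I₀, now polarized at 37°.
I₂ = I₁ cos²(97° − 37°) = 0.5 I₀ · cos²(60°) = 0.125 I₀.
After rotation:
Unpolarized light through the first polarizer → I₁ = ½ I₀, now polarized at 37°.
I₂ = I₁ cos²(40° − 37°) = 0.5 I₀ · cos²(3°) = 0.4986 I₀.
Ratio = 0.4986 / 0.125 = 3.989.

I_new/I_old ≈ 3.99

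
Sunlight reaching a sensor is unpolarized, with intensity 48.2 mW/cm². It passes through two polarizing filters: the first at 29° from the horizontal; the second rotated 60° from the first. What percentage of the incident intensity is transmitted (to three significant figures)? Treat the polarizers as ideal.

Unpolarized light through the first polarizer → I₁ = 48.2 mW/cm²/2 = 24.1 mW/cm², polarized at 29°.
I₂ = I₁ · cos²(60°) = 24.1 · 0.25 = 6.025 mW/cm².
That is 12.5% of the incident intensity.

≈ 12.5%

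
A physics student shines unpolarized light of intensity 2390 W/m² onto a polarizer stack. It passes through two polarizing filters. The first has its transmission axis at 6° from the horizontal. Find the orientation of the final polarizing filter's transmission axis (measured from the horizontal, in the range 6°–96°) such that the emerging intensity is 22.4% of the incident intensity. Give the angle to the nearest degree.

Unpolarized light through the first polarizer → I₁ = ½ I₀, now polarized at 6°.
Need I₂/I₀ = 0.224, so cos²(θ − 6°) = 0.224 / 0.5 = 0.448.
θ − 6° = arccos(√0.448) = 48.0°, giving θ ≈ 6 + 48.0 = 54.0°.

θ ≈ 54°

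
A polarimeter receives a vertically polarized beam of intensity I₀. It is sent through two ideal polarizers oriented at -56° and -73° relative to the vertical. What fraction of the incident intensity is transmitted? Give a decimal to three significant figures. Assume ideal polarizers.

By Malus's law, I₁ = I₀ cos²(-56° − 0°) = I₀ cos²(56°) = 0.3127 I₀.
I₂ = I₁ cos²(-73° + 56°) = 0.3127 I₀ · cos²(17°) = 0.286 I₀.
Transmitted fraction = 0.286.

≈ 0.286 I₀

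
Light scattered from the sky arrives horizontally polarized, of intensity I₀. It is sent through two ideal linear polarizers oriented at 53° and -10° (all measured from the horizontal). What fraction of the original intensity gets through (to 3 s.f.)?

≈ 0.0746 I₀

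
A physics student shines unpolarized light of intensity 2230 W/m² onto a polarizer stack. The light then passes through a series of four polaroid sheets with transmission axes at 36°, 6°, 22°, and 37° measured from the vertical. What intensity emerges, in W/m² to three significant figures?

Unpolarized light through the first polarizer → I₁ = 2230 W/m²/2 = 1115 W/m², polarized at 36°.
I₂ = I₁ · cos²(30°) = 1115 · 0.75 = 836.3 W/m².
I₃ = I₂ · cos²(16°) = 836.3 · 0.924 = 772.7 W/m².
I₄ = I₃ · cos²(15°) = 772.7 · 0.933 = 721 W/m².

I ≈ 721 W/m²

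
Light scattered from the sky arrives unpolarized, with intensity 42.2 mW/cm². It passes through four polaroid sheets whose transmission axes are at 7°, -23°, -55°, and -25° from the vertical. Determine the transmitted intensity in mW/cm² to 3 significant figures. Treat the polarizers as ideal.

Unpolarized light through the first polarizer → I₁ = 42.2 mW/cm²/2 = 21.1 mW/cm², polarized at 7°.
I₂ = I₁ · cos²(30°) = 21.1 · 0.75 = 15.83 mW/cm².
I₃ = I₂ · cos²(32°) = 15.83 · 0.7192 = 11.38 mW/cm².
I₄ = I₃ · cos²(30°) = 11.38 · 0.75 = 8.536 mW/cm².

I ≈ 8.54 mW/cm²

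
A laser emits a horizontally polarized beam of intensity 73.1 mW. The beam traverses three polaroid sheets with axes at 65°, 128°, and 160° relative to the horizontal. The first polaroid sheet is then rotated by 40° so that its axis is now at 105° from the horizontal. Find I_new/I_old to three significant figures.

I_new/I_old ≈ 1.54

Before rotation:
By Malus's law, I₁ = I₀ cos²(65° − 0°) = I₀ cos²(65°) = 0.1786 I₀.
I₂ = I₁ cos²(128° − 65°) = 0.1786 I₀ · cos²(63°) = 0.03681 I₀.
I₃ = I₂ cos²(160° − 128°) = 0.03681 I₀ · cos²(32°) = 0.02647 I₀.
After rotation:
I₁ = I₀ cos²(105° − 0°) = I₀ cos²(75°) = 0.06699 I₀.
I₂ = I₁ cos²(128° − 105°) = 0.06699 I₀ · cos²(23°) = 0.05676 I₀.
I₃ = I₂ cos²(160° − 128°) = 0.05676 I₀ · cos²(32°) = 0.04082 I₀.
Ratio = 0.04082 / 0.02647 = 1.542.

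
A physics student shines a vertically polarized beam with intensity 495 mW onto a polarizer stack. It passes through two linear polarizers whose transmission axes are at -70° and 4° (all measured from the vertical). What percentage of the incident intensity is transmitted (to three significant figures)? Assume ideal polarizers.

≈ 0.889%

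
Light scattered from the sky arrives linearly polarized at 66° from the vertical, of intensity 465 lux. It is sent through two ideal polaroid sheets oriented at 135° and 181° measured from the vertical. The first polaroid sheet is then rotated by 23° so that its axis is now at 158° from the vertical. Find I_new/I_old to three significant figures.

I_new/I_old ≈ 0.0167

Before rotation:
I₁ = I₀ cos²(135° − 66°) = I₀ cos²(69°) = 0.1284 I₀.
I₂ = I₁ cos²(181° − 135°) = 0.1284 I₀ · cos²(46°) = 0.06197 I₀.
After rotation:
I₁ = I₀ cos²(158° − 66°) = I₀ cos²(88°) = 0.001218 I₀.
I₂ = I₁ cos²(181° − 158°) = 0.001218 I₀ · cos²(23°) = 0.001032 I₀.
Ratio = 0.001032 / 0.06197 = 0.01665.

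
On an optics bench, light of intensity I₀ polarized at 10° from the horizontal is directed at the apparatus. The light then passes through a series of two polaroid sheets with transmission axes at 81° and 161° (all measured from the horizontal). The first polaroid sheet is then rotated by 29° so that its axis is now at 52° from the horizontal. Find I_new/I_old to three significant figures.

Before rotation:
By Malus's law, I₁ = I₀ cos²(81° − 10°) = I₀ cos²(71°) = 0.106 I₀.
I₂ = I₁ cos²(161° − 81°) = 0.106 I₀ · cos²(80°) = 0.003196 I₀.
After rotation:
I₁ = I₀ cos²(52° − 10°) = I₀ cos²(42°) = 0.5523 I₀.
Angle between axes 1 and 2: 71°. I₂ = 0.5523 I₀ · cos²(71°) = 0.05854 I₀.
Ratio = 0.05854 / 0.003196 = 18.31.

I_new/I_old ≈ 18.3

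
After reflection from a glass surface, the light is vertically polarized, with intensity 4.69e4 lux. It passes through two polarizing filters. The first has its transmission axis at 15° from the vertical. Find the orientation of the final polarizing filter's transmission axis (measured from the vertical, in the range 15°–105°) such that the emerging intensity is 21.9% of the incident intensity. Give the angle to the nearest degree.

θ ≈ 76°

I₁ = I₀ cos²(15° − 0°) = I₀ cos²(15°) = 0.933 I₀.
Need I₂/I₀ = 0.219, so cos²(θ − 15°) = 0.219 / 0.933 = 0.2347.
θ − 15° = arccos(√0.2347) = 61.0°, giving θ ≈ 15 + 61.0 = 76.0°.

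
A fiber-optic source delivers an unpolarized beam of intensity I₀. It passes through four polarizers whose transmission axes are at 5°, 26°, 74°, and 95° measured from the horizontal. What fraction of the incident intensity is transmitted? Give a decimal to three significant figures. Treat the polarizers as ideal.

≈ 0.170 I₀

Unpolarized light through the first polarizer → I₁ = ½ I₀, now polarized at 5°.
I₂ = I₁ cos²(26° − 5°) = 0.5 I₀ · cos²(21°) = 0.4358 I₀.
I₃ = I₂ cos²(74° − 26°) = 0.4358 I₀ · cos²(48°) = 0.1951 I₀.
I₄ = I₃ cos²(95° − 74°) = 0.1951 I₀ · cos²(21°) = 0.1701 I₀.
Transmitted fraction = 0.1701.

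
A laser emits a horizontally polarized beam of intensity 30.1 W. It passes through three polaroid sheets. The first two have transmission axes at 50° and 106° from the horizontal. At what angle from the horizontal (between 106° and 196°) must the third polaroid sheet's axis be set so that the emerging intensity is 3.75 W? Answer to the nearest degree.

By Malus's law, I₁ = I₀ cos²(50° − 0°) = I₀ cos²(50°) = 0.4132 I₀.
I₂ = I₁ cos²(106° − 50°) = 0.4132 I₀ · cos²(56°) = 0.1292 I₀.
Target fraction: 3.75 / 30.1 W = 0.1246 of I₀.
Need I₃/I₀ = 0.1246, so cos²(θ − 106°) = 0.1246 / 0.1292 = 0.9643.
θ − 106° = arccos(√0.9643) = 10.9°, giving θ ≈ 106 + 10.9 = 116.9°.

θ ≈ 117°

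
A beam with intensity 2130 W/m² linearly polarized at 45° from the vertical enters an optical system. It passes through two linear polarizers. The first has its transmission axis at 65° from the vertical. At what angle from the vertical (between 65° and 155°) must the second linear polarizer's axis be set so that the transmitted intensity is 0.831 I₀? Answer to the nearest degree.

θ ≈ 79°

By Malus's law, I₁ = I₀ cos²(65° − 45°) = I₀ cos²(20°) = 0.883 I₀.
Need I₂/I₀ = 0.831, so cos²(θ − 65°) = 0.831 / 0.883 = 0.9411.
θ − 65° = arccos(√0.9411) = 14.0°, giving θ ≈ 65 + 14.0 = 79.0°.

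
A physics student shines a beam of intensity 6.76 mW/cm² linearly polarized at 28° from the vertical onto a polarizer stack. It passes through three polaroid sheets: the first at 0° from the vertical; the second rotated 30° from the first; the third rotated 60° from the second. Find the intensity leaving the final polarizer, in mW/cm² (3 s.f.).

I ≈ 0.988 mW/cm²

By Malus's law, I₁ = 6.76 mW/cm² · cos²(28°) = 5.27 mW/cm².
I₂ = I₁ · cos²(30°) = 5.27 · 0.75 = 3.953 mW/cm².
I₃ = I₂ · cos²(60°) = 3.953 · 0.25 = 0.9881 mW/cm².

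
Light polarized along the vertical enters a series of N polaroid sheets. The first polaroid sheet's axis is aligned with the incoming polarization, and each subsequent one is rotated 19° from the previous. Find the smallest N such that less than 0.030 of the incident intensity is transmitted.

N = 33

First polarizer is aligned with the polarization: full transmission.
Each further stage multiplies by cos²(19°) = 0.894.
After N polarizers: T = 0.894^(N−1). Require T < 0.030 ⇒ N−1 > ln(0.030)/ln(0.894) = 31.30, so N−1 ≥ 32 and N = 33.
Check: N=33 gives T = 0.02773 < 0.030; N=32 gives T = 0.03101.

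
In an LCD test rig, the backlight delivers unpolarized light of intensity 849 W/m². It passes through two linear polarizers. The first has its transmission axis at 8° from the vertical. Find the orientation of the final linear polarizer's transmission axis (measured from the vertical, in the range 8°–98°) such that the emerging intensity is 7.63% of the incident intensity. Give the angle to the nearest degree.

Unpolarized light through the first polarizer → I₁ = ½ I₀, now polarized at 8°.
Need I₂/I₀ = 0.0763, so cos²(θ − 8°) = 0.0763 / 0.5 = 0.1526.
θ − 8° = arccos(√0.1526) = 67.0°, giving θ ≈ 8 + 67.0 = 75.0°.

θ ≈ 75°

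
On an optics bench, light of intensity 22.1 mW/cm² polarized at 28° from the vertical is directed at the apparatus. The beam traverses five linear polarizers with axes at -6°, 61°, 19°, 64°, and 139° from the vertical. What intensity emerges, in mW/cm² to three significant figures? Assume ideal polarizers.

By Malus's law, I₁ = 22.1 mW/cm² · cos²(34°) = 15.19 mW/cm².
I₂ = I₁ · cos²(67°) = 15.19 · 0.1527 = 2.319 mW/cm².
I₃ = I₂ · cos²(42°) = 2.319 · 0.5523 = 1.281 mW/cm².
I₄ = I₃ · cos²(45°) = 1.281 · 0.5 = 0.6403 mW/cm².
I₅ = I₄ · cos²(75°) = 0.6403 · 0.06699 = 0.04289 mW/cm².

I ≈ 0.0429 mW/cm²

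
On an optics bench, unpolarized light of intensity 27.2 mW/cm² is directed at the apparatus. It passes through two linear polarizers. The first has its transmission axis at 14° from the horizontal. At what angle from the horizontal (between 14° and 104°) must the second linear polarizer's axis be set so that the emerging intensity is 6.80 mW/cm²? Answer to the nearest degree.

Unpolarized light through the first polarizer → I₁ = ½ I₀, now polarized at 14°.
Target fraction: 6.80 / 27.2 mW/cm² = 0.25 of I₀.
Need I₂/I₀ = 0.25, so cos²(θ − 14°) = 0.25 / 0.5 = 0.5.
θ − 14° = arccos(√0.5) = 45.0°, giving θ ≈ 14 + 45.0 = 59.0°.

θ ≈ 59°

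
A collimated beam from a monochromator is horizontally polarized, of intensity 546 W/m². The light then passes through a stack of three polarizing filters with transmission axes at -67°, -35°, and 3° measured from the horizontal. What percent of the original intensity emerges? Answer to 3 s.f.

≈ 6.82%

By Malus's law, I₁ = 546 W/m² · cos²(67°) = 83.36 W/m².
I₂ = I₁ · cos²(32°) = 83.36 · 0.7192 = 59.95 W/m².
I₃ = I₂ · cos²(38°) = 59.95 · 0.621 = 37.23 W/m².
That is 6.818% of the incident intensity.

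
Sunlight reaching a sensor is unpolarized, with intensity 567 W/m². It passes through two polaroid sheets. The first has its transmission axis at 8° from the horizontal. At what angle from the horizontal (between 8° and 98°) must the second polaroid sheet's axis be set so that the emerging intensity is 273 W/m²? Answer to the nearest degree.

Unpolarized light through the first polarizer → I₁ = ½ I₀, now polarized at 8°.
Target fraction: 273 / 567 W/m² = 0.4815 of I₀.
Need I₂/I₀ = 0.4815, so cos²(θ − 8°) = 0.4815 / 0.5 = 0.963.
θ − 8° = arccos(√0.963) = 11.1°, giving θ ≈ 8 + 11.1 = 19.1°.

θ ≈ 19°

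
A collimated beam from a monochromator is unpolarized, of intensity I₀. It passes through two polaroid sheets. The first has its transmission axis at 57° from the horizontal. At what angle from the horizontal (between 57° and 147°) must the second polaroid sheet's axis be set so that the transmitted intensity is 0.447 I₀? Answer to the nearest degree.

Unpolarized light through the first polarizer → I₁ = ½ I₀, now polarized at 57°.
Need I₂/I₀ = 0.447, so cos²(θ − 57°) = 0.447 / 0.5 = 0.894.
θ − 57° = arccos(√0.894) = 19.0°, giving θ ≈ 57 + 19.0 = 76.0°.

θ ≈ 76°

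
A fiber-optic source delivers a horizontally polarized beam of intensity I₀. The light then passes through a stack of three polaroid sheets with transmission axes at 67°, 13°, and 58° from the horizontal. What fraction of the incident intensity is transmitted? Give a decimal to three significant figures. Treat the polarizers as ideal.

≈ 0.0264 I₀

I₁ = I₀ cos²(67° − 0°) = I₀ cos²(67°) = 0.1527 I₀.
I₂ = I₁ cos²(13° − 67°) = 0.1527 I₀ · cos²(54°) = 0.05275 I₀.
I₃ = I₂ cos²(58° − 13°) = 0.05275 I₀ · cos²(45°) = 0.02637 I₀.
Transmitted fraction = 0.02637.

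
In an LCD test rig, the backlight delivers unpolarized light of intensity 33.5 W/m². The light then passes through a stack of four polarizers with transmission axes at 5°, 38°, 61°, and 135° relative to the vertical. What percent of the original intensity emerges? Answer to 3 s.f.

≈ 2.26%

Unpolarized light through the first polarizer → I₁ = 33.5 W/m²/2 = 16.75 W/m², polarized at 5°.
I₂ = I₁ · cos²(33°) = 16.75 · 0.7034 = 11.78 W/m².
I₃ = I₂ · cos²(23°) = 11.78 · 0.8473 = 9.983 W/m².
I₄ = I₃ · cos²(74°) = 9.983 · 0.07598 = 0.7584 W/m².
That is 2.264% of the incident intensity.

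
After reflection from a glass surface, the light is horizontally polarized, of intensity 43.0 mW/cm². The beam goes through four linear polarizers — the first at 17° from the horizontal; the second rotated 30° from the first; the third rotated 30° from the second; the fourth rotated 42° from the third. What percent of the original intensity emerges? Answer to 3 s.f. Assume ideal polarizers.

≈ 28.4%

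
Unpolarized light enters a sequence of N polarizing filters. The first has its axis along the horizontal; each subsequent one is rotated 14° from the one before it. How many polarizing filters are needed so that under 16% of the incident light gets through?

N = 20

First polarizer halves the unpolarized light: factor 1/2.
Each further stage multiplies by cos²(14°) = 0.9415.
After N polarizers: T = 0.5·0.9415^(N−1). Require T < 0.16 ⇒ N−1 > ln(0.16/0.5)/ln(0.9415) = 18.89, so N−1 ≥ 19 and N = 20.
Check: N=20 gives T = 0.159 < 0.16; N=19 gives T = 0.1689.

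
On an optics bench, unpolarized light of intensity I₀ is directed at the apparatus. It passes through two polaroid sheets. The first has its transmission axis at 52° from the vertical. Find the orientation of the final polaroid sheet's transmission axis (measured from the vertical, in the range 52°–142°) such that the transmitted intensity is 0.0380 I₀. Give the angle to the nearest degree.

θ ≈ 126°

Unpolarized light through the first polarizer → I₁ = ½ I₀, now polarized at 52°.
Need I₂/I₀ = 0.038, so cos²(θ − 52°) = 0.038 / 0.5 = 0.076.
θ − 52° = arccos(√0.076) = 74.0°, giving θ ≈ 52 + 74.0 = 126.0°.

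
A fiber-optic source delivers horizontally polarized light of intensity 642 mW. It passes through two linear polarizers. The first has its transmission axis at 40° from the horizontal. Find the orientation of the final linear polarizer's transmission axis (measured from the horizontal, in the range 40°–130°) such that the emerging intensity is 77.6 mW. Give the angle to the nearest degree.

θ ≈ 103°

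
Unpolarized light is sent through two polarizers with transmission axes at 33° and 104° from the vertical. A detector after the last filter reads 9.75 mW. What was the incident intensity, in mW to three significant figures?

Unpolarized light through the first polarizer → I₁ = ½ I₀, now polarized at 33°.
I₂ = I₁ cos²(104° − 33°) = 0.5 I₀ · cos²(71°) = 0.053 I₀.
So 9.75 mW = 0.053 I₀, giving I₀ = 9.75/0.053 = 184 mW.

I₀ ≈ 184 mW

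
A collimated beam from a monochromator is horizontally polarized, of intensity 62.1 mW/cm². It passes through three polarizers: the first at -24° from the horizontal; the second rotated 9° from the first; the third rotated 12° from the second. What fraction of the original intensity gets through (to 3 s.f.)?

I/I₀ ≈ 0.779

I₁ = 62.1 mW/cm² · cos²(24°) = 51.83 mW/cm².
I₂ = I₁ · cos²(9°) = 51.83 · 0.9755 = 50.56 mW/cm².
I₃ = I₂ · cos²(12°) = 50.56 · 0.9568 = 48.37 mW/cm².
Transmitted fraction = 0.7789.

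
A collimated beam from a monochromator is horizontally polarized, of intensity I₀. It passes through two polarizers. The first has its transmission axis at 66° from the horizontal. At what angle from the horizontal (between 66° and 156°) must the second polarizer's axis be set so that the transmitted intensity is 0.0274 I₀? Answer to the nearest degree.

I₁ = I₀ cos²(66° − 0°) = I₀ cos²(66°) = 0.1654 I₀.
Need I₂/I₀ = 0.0274, so cos²(θ − 66°) = 0.0274 / 0.1654 = 0.1656.
θ − 66° = arccos(√0.1656) = 66.0°, giving θ ≈ 66 + 66.0 = 132.0°.

θ ≈ 132°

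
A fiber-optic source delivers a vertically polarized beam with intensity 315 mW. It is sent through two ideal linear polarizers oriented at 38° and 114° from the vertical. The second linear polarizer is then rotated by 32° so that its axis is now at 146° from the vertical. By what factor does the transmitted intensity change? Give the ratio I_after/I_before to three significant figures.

Before rotation:
By Malus's law, I₁ = I₀ cos²(38° − 0°) = I₀ cos²(38°) = 0.621 I₀.
I₂ = I₁ cos²(114° − 38°) = 0.621 I₀ · cos²(76°) = 0.03634 I₀.
After rotation:
I₁ = I₀ cos²(38° − 0°) = I₀ cos²(38°) = 0.621 I₀.
Angle between axes 1 and 2: 72°. I₂ = 0.621 I₀ · cos²(72°) = 0.0593 I₀.
Ratio = 0.0593 / 0.03634 = 1.632.

I_new/I_old ≈ 1.63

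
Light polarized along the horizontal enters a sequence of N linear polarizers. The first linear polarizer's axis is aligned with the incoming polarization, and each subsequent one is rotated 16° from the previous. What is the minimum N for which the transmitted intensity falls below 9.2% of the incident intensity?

First polarizer is aligned with the polarization: full transmission.
Each further stage multiplies by cos²(16°) = 0.924.
After N polarizers: T = 0.924^(N−1). Require T < 0.092 ⇒ N−1 > ln(0.092)/ln(0.924) = 30.20, so N−1 ≥ 31 and N = 32.
Check: N=32 gives T = 0.08633 < 0.092; N=31 gives T = 0.09343.

N = 32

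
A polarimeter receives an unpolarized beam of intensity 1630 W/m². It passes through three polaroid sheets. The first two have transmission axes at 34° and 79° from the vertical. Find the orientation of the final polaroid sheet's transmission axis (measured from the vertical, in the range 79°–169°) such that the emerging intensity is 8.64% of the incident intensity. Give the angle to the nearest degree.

Unpolarized light through the first polarizer → I₁ = ½ I₀, now polarized at 34°.
I₂ = I₁ cos²(79° − 34°) = 0.5 I₀ · cos²(45°) = 0.25 I₀.
Need I₃/I₀ = 0.0864, so cos²(θ − 79°) = 0.0864 / 0.25 = 0.3456.
θ − 79° = arccos(√0.3456) = 54.0°, giving θ ≈ 79 + 54.0 = 133.0°.

θ ≈ 133°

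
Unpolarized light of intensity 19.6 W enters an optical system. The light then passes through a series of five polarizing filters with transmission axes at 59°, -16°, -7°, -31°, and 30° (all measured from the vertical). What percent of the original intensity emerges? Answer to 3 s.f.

Unpolarized light through the first polarizer → I₁ = 19.6 W/2 = 9.8 W, polarized at 59°.
I₂ = I₁ · cos²(75°) = 9.8 · 0.06699 = 0.6565 W.
I₃ = I₂ · cos²(9°) = 0.6565 · 0.9755 = 0.6404 W.
I₄ = I₃ · cos²(24°) = 0.6404 · 0.8346 = 0.5345 W.
I₅ = I₄ · cos²(61°) = 0.5345 · 0.235 = 0.1256 W.
That is 0.6409% of the incident intensity.

≈ 0.641%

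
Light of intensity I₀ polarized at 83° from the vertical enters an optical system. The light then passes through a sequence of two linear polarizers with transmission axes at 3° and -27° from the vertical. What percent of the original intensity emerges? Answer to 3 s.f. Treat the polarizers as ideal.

By Malus's law, I₁ = I₀ cos²(3° − 83°) = I₀ cos²(80°) = 0.03015 I₀.
I₂ = I₁ cos²(-27° − 3°) = 0.03015 I₀ · cos²(30°) = 0.02262 I₀.
That is 2.262% of the incident intensity.

≈ 2.26%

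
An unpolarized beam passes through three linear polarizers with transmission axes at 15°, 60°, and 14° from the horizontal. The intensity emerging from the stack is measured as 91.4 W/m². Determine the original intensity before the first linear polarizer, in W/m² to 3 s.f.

I₀ ≈ 758 W/m²

Unpolarized light through the first polarizer → I₁ = ½ I₀, now polarized at 15°.
I₂ = I₁ cos²(60° − 15°) = 0.5 I₀ · cos²(45°) = 0.25 I₀.
I₃ = I₂ cos²(14° − 60°) = 0.25 I₀ · cos²(46°) = 0.1206 I₀.
So 91.4 W/m² = 0.1206 I₀, giving I₀ = 91.4/0.1206 = 757.6 W/m².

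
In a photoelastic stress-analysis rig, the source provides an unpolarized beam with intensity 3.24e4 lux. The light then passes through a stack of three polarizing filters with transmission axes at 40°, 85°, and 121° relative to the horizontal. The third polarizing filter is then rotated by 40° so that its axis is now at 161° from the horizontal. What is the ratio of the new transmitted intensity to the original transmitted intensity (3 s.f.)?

I_new/I_old ≈ 0.0894

Before rotation:
Unpolarized light through the first polarizer → I₁ = ½ I₀, now polarized at 40°.
I₂ = I₁ cos²(85° − 40°) = 0.5 I₀ · cos²(45°) = 0.25 I₀.
I₃ = I₂ cos²(121° − 85°) = 0.25 I₀ · cos²(36°) = 0.1636 I₀.
After rotation:
Unpolarized light through the first polarizer → I₁ = ½ I₀, now polarized at 40°.
I₂ = I₁ cos²(85° − 40°) = 0.5 I₀ · cos²(45°) = 0.25 I₀.
I₃ = I₂ cos²(161° − 85°) = 0.25 I₀ · cos²(76°) = 0.01463 I₀.
Ratio = 0.01463 / 0.1636 = 0.08942.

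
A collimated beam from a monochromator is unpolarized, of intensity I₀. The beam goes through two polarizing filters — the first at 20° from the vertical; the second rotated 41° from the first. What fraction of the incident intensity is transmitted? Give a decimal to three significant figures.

≈ 0.285 I₀

Unpolarized light through the first polarizer → I₁ = ½ I₀, now polarized at 20°.
I₂ = I₁ cos²(41°) = 0.5 · 0.5696 I₀ = 0.2848 I₀.
Transmitted fraction = 0.2848.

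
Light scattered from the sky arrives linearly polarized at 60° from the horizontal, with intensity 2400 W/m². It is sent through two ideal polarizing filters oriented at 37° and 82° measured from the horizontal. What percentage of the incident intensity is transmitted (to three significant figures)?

By Malus's law, I₁ = 2400 W/m² · cos²(23°) = 2034 W/m².
I₂ = I₁ · cos²(45°) = 2034 · 0.5 = 1017 W/m².
That is 42.37% of the incident intensity.

≈ 42.4%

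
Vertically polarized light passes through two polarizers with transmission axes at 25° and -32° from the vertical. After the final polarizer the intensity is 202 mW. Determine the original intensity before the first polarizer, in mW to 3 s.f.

By Malus's law, I₁ = I₀ cos²(25° − 0°) = I₀ cos²(25°) = 0.8214 I₀.
I₂ = I₁ cos²(-32° − 25°) = 0.8214 I₀ · cos²(57°) = 0.2437 I₀.
So 202 mW = 0.2437 I₀, giving I₀ = 202/0.2437 = 829.1 mW.

I₀ ≈ 829 mW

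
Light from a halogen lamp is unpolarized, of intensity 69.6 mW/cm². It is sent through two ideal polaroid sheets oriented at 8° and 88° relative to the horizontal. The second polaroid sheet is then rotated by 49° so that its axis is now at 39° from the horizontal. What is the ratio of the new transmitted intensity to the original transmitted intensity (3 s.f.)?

I_new/I_old ≈ 24.4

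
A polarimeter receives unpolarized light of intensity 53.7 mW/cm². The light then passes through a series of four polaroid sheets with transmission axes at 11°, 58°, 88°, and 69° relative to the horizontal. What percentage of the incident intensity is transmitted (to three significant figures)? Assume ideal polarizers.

Unpolarized light through the first polarizer → I₁ = 53.7 mW/cm²/2 = 26.85 mW/cm², polarized at 11°.
I₂ = I₁ · cos²(47°) = 26.85 · 0.4651 = 12.49 mW/cm².
I₃ = I₂ · cos²(30°) = 12.49 · 0.75 = 9.366 mW/cm².
I₄ = I₃ · cos²(19°) = 9.366 · 0.894 = 8.374 mW/cm².
That is 15.59% of the incident intensity.

≈ 15.6%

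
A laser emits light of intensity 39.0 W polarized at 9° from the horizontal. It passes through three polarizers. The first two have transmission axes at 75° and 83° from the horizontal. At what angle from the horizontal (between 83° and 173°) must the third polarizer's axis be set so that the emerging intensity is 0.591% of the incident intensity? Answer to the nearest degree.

By Malus's law, I₁ = I₀ cos²(75° − 9°) = I₀ cos²(66°) = 0.1654 I₀.
I₂ = I₁ cos²(83° − 75°) = 0.1654 I₀ · cos²(8°) = 0.1622 I₀.
Need I₃/I₀ = 0.00591, so cos²(θ − 83°) = 0.00591 / 0.1622 = 0.03643.
θ − 83° = arccos(√0.03643) = 79.0°, giving θ ≈ 83 + 79.0 = 162.0°.

θ ≈ 162°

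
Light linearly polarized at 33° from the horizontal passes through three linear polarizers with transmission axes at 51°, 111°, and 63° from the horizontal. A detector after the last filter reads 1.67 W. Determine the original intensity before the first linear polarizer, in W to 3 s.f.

I₀ ≈ 16.5 W

By Malus's law, I₁ = I₀ cos²(51° − 33°) = I₀ cos²(18°) = 0.9045 I₀.
I₂ = I₁ cos²(111° − 51°) = 0.9045 I₀ · cos²(60°) = 0.2261 I₀.
I₃ = I₂ cos²(63° − 111°) = 0.2261 I₀ · cos²(48°) = 0.1012 I₀.
So 1.67 W = 0.1012 I₀, giving I₀ = 1.67/0.1012 = 16.49 W.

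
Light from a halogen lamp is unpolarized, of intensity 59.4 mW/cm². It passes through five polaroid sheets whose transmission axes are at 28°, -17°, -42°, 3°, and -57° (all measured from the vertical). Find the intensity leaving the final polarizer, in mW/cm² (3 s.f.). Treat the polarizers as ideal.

I ≈ 1.52 mW/cm²

Unpolarized light through the first polarizer → I₁ = 59.4 mW/cm²/2 = 29.7 mW/cm², polarized at 28°.
I₂ = I₁ · cos²(45°) = 29.7 · 0.5 = 14.85 mW/cm².
I₃ = I₂ · cos²(25°) = 14.85 · 0.8214 = 12.2 mW/cm².
I₄ = I₃ · cos²(45°) = 12.2 · 0.5 = 6.099 mW/cm².
I₅ = I₄ · cos²(60°) = 6.099 · 0.25 = 1.525 mW/cm².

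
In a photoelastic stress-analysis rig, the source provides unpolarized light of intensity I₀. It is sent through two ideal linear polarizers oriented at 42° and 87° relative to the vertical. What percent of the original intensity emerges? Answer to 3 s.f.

Unpolarized light through the first polarizer → I₁ = ½ I₀, now polarized at 42°.
I₂ = I₁ cos²(87° − 42°) = 0.5 I₀ · cos²(45°) = 0.25 I₀.
That is 25% of the incident intensity.

≈ 25.0%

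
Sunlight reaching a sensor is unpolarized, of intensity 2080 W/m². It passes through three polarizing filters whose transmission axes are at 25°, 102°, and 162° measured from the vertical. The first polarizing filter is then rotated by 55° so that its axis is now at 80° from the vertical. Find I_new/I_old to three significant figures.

I_new/I_old ≈ 17.0

Before rotation:
Unpolarized light through the first polarizer → I₁ = ½ I₀, now polarized at 25°.
I₂ = I₁ cos²(102° − 25°) = 0.5 I₀ · cos²(77°) = 0.0253 I₀.
I₃ = I₂ cos²(162° − 102°) = 0.0253 I₀ · cos²(60°) = 0.006325 I₀.
After rotation:
Unpolarized light through the first polarizer → I₁ = ½ I₀, now polarized at 80°.
I₂ = I₁ cos²(102° − 80°) = 0.5 I₀ · cos²(22°) = 0.4298 I₀.
I₃ = I₂ cos²(162° − 102°) = 0.4298 I₀ · cos²(60°) = 0.1075 I₀.
Ratio = 0.1075 / 0.006325 = 16.99.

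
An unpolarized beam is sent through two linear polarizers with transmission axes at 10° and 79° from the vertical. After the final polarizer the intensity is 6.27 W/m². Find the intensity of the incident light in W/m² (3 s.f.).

I₀ ≈ 97.6 W/m²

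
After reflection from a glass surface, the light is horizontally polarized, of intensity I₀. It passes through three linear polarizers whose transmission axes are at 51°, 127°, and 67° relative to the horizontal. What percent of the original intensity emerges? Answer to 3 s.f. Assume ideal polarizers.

≈ 0.579%

By Malus's law, I₁ = I₀ cos²(51° − 0°) = I₀ cos²(51°) = 0.396 I₀.
I₂ = I₁ cos²(127° − 51°) = 0.396 I₀ · cos²(76°) = 0.02318 I₀.
I₃ = I₂ cos²(67° − 127°) = 0.02318 I₀ · cos²(60°) = 0.005795 I₀.
That is 0.5795% of the incident intensity.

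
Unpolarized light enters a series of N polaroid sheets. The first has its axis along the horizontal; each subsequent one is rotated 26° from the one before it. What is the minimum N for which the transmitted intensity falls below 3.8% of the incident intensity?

First polarizer halves the unpolarized light: factor 1/2.
Each further stage multiplies by cos²(26°) = 0.8078.
After N polarizers: T = 0.5·0.8078^(N−1). Require T < 0.038 ⇒ N−1 > ln(0.038/0.5)/ln(0.8078) = 12.08, so N−1 ≥ 13 and N = 14.
Check: N=14 gives T = 0.0312 < 0.038; N=13 gives T = 0.03862.

N = 14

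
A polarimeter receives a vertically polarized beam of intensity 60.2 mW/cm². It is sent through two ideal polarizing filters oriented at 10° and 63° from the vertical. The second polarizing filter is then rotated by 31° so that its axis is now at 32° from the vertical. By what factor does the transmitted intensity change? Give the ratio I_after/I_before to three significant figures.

Before rotation:
I₁ = I₀ cos²(10° − 0°) = I₀ cos²(10°) = 0.9698 I₀.
I₂ = I₁ cos²(63° − 10°) = 0.9698 I₀ · cos²(53°) = 0.3513 I₀.
After rotation:
I₁ = I₀ cos²(10° − 0°) = I₀ cos²(10°) = 0.9698 I₀.
I₂ = I₁ cos²(32° − 10°) = 0.9698 I₀ · cos²(22°) = 0.8337 I₀.
Ratio = 0.8337 / 0.3513 = 2.374.

I_new/I_old ≈ 2.37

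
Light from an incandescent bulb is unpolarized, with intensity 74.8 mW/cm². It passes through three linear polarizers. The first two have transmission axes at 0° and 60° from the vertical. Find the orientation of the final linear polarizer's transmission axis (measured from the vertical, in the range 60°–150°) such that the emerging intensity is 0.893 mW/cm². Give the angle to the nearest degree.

θ ≈ 132°

Unpolarized light through the first polarizer → I₁ = ½ I₀, now polarized at 0°.
I₂ = I₁ cos²(60° − 0°) = 0.5 I₀ · cos²(60°) = 0.125 I₀.
Target fraction: 0.893 / 74.8 mW/cm² = 0.01194 of I₀.
Need I₃/I₀ = 0.01194, so cos²(θ − 60°) = 0.01194 / 0.125 = 0.09551.
θ − 60° = arccos(√0.09551) = 72.0°, giving θ ≈ 60 + 72.0 = 132.0°.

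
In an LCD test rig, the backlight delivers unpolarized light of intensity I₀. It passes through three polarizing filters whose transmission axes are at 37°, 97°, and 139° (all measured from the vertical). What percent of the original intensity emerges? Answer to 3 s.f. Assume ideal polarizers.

Unpolarized light through the first polarizer → I₁ = ½ I₀, now polarized at 37°.
I₂ = I₁ cos²(97° − 37°) = 0.5 I₀ · cos²(60°) = 0.125 I₀.
I₃ = I₂ cos²(139° − 97°) = 0.125 I₀ · cos²(42°) = 0.06903 I₀.
That is 6.903% of the incident intensity.

≈ 6.90%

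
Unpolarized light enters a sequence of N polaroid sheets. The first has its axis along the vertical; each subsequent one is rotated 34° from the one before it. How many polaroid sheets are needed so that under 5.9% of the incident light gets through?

First polarizer halves the unpolarized light: factor 1/2.
Each further stage multiplies by cos²(34°) = 0.6873.
After N polarizers: T = 0.5·0.6873^(N−1). Require T < 0.059 ⇒ N−1 > ln(0.059/0.5)/ln(0.6873) = 5.70, so N−1 ≥ 6 and N = 7.
Check: N=7 gives T = 0.05271 < 0.059; N=6 gives T = 0.07669.

N = 7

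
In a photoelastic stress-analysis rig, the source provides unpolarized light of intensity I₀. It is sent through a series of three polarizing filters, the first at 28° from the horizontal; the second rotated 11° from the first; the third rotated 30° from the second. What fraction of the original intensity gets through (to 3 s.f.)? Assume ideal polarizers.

≈ 0.361 I₀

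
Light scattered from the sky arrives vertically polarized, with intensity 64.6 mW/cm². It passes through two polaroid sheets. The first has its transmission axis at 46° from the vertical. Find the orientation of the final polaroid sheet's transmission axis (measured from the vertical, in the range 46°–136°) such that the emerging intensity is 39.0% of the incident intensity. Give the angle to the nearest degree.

θ ≈ 72°

I₁ = I₀ cos²(46° − 0°) = I₀ cos²(46°) = 0.4826 I₀.
Need I₂/I₀ = 0.39, so cos²(θ − 46°) = 0.39 / 0.4826 = 0.8082.
θ − 46° = arccos(√0.8082) = 26.0°, giving θ ≈ 46 + 26.0 = 72.0°.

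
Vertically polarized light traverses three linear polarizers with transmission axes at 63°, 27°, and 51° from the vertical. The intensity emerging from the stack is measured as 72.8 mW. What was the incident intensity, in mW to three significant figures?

I₀ ≈ 647 mW

I₁ = I₀ cos²(63° − 0°) = I₀ cos²(63°) = 0.2061 I₀.
I₂ = I₁ cos²(27° − 63°) = 0.2061 I₀ · cos²(36°) = 0.1349 I₀.
I₃ = I₂ cos²(51° − 27°) = 0.1349 I₀ · cos²(24°) = 0.1126 I₀.
So 72.8 mW = 0.1126 I₀, giving I₀ = 72.8/0.1126 = 646.6 mW.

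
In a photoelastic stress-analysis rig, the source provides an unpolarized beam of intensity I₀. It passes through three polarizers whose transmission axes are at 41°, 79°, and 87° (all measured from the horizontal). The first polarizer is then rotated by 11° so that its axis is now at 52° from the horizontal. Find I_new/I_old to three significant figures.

I_new/I_old ≈ 1.28

Before rotation:
Unpolarized light through the first polarizer → I₁ = ½ I₀, now polarized at 41°.
I₂ = I₁ cos²(79° − 41°) = 0.5 I₀ · cos²(38°) = 0.3105 I₀.
I₃ = I₂ cos²(87° − 79°) = 0.3105 I₀ · cos²(8°) = 0.3045 I₀.
After rotation:
Unpolarized light through the first polarizer → I₁ = ½ I₀, now polarized at 52°.
I₂ = I₁ cos²(79° − 52°) = 0.5 I₀ · cos²(27°) = 0.3969 I₀.
I₃ = I₂ cos²(87° − 79°) = 0.3969 I₀ · cos²(8°) = 0.3893 I₀.
Ratio = 0.3893 / 0.3045 = 1.278.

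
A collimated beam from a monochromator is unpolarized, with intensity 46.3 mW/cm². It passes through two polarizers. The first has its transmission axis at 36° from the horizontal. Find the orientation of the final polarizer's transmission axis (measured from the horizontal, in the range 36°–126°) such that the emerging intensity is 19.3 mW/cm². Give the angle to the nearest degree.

θ ≈ 60°

Unpolarized light through the first polarizer → I₁ = ½ I₀, now polarized at 36°.
Target fraction: 19.3 / 46.3 mW/cm² = 0.4168 of I₀.
Need I₂/I₀ = 0.4168, so cos²(θ − 36°) = 0.4168 / 0.5 = 0.8337.
θ − 36° = arccos(√0.8337) = 24.1°, giving θ ≈ 36 + 24.1 = 60.1°.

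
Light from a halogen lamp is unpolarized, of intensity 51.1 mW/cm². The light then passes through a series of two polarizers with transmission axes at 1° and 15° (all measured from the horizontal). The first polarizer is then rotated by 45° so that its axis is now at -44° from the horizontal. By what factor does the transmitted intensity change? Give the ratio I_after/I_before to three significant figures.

Before rotation:
Unpolarized light through the first polarizer → I₁ = ½ I₀, now polarized at 1°.
I₂ = I₁ cos²(15° − 1°) = 0.5 I₀ · cos²(14°) = 0.4707 I₀.
After rotation:
Unpolarized light through the first polarizer → I₁ = ½ I₀, now polarized at -44°.
I₂ = I₁ cos²(15° + 44°) = 0.5 I₀ · cos²(59°) = 0.1326 I₀.
Ratio = 0.1326 / 0.4707 = 0.2818.

I_new/I_old ≈ 0.282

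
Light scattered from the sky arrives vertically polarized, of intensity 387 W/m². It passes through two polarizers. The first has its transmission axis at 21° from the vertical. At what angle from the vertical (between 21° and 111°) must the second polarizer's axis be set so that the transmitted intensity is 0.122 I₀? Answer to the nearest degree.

θ ≈ 89°

By Malus's law, I₁ = I₀ cos²(21° − 0°) = I₀ cos²(21°) = 0.8716 I₀.
Need I₂/I₀ = 0.122, so cos²(θ − 21°) = 0.122 / 0.8716 = 0.14.
θ − 21° = arccos(√0.14) = 68.0°, giving θ ≈ 21 + 68.0 = 89.0°.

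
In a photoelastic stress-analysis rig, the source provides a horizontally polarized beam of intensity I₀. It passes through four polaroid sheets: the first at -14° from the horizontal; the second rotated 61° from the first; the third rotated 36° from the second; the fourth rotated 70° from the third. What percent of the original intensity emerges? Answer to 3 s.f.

By Malus's law, I₁ = I₀ cos²(-14° − 0°) = I₀ cos²(14°) = 0.9415 I₀.
I₂ = I₁ cos²(61°) = 0.9415 · 0.235 I₀ = 0.2213 I₀.
I₃ = I₂ cos²(36°) = 0.2213 · 0.6545 I₀ = 0.1448 I₀.
I₄ = I₃ cos²(70°) = 0.1448 · 0.117 I₀ = 0.01694 I₀.
That is 1.694% of the incident intensity.

≈ 1.69%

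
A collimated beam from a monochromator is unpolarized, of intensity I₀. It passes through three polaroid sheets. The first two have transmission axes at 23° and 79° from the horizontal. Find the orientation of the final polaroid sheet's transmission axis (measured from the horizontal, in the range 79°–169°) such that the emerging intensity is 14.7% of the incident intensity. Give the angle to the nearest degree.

θ ≈ 93°

Unpolarized light through the first polarizer → I₁ = ½ I₀, now polarized at 23°.
I₂ = I₁ cos²(79° − 23°) = 0.5 I₀ · cos²(56°) = 0.1563 I₀.
Need I₃/I₀ = 0.147, so cos²(θ − 79°) = 0.147 / 0.1563 = 0.9402.
θ − 79° = arccos(√0.9402) = 14.2°, giving θ ≈ 79 + 14.2 = 93.2°.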